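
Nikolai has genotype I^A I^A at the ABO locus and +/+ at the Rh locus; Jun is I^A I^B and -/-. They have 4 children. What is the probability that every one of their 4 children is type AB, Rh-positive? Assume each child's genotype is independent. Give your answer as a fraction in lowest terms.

1/16

ABO cross I^A I^A × I^A I^B → 1/2 A, 1/2 AB.
Rh cross +/+ × -/- → 1 Rh+; so P(type AB, Rh-positive) = 1/2 × 1 = 1/2 per child.
All 4 independent: (1/2)^4 = 1/16.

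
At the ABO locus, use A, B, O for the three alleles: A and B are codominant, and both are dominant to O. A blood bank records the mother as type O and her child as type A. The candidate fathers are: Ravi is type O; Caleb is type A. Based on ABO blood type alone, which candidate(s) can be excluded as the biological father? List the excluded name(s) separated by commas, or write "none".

A candidate is excluded only if no genotype consistent with his phenotype could produce a type A child with a type O mother.
Ravi (type O): no genotype consistent with that phenotype can produce a type-A child with a type-O mother.

Ravi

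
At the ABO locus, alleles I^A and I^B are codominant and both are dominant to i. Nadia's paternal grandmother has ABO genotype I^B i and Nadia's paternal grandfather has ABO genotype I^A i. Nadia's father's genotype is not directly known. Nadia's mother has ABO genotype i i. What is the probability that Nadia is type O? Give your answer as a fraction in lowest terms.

1/2

Nadia's father's ABO genotype from I^B i × I^A i: 1/4 I^A I^B, 1/4 I^A i, 1/4 I^B i, 1/4 i i.
Crossing each possibility with the mother i i and summing P(type O): 1/4·0 + 1/4·1/2 + 1/4·1/2 + 1/4·1 = 1/2.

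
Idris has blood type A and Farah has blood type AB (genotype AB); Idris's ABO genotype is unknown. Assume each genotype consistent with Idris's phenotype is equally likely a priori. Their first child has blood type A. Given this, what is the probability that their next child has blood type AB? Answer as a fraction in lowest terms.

3/8

Possible genotypes: Idris ∈ {AA, AO}; Farah ∈ {AB}.
Weight each parental genotype pair by prior × P(type-A child):
  AA × AB: posterior weight 1/2; P(next child type AB) = 1/2.
  AO × AB: posterior weight 1/2; P(next child type AB) = 1/4.
Weighted sum = 3/8.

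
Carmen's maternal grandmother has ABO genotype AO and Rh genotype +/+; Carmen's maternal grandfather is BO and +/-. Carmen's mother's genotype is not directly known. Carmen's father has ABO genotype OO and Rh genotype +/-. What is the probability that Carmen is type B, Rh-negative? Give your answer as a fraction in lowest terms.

Carmen's mother's ABO genotype from AO × BO: 1/4 AB, 1/4 AO, 1/4 BO, 1/4 OO.
Crossing each possibility with the father OO and summing P(type B): 1/4·1/2 + 1/4·0 + 1/4·1/2 + 1/4·0 = 1/4.
Similarly for Rh via the mother's Rh distribution: P(Rh-) = 1/8.
Independent loci: 1/4 × 1/8 = 1/32.

1/32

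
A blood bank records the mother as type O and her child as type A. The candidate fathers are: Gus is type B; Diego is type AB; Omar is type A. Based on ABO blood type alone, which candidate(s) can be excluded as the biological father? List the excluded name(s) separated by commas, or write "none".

Gus

A candidate is excluded only if no genotype consistent with his phenotype could produce a type A child with a type O mother.
Gus (type B): no genotype consistent with that phenotype can produce a type-A child with a type-O mother.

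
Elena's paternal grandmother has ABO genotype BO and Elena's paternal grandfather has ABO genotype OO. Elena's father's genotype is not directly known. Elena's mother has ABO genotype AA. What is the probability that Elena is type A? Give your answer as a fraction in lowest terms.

3/4

Elena's father's ABO genotype from BO × OO: 1/2 BO, 1/2 OO.
Crossing each possibility with the mother AA and summing P(type A): 1/2·1/2 + 1/2·1 = 3/4.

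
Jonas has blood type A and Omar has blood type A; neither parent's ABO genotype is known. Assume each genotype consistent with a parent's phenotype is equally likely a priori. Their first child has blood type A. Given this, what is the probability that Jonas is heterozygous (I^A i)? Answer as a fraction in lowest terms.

7/15

Possible genotypes: Jonas ∈ {I^A I^A, I^A i}; Omar ∈ {I^A I^A, I^A i}.
Weight each parental genotype pair by prior × P(type-A child):
  I^A I^A × I^A I^A: posterior weight 4/15.
  I^A I^A × I^A i: posterior weight 4/15.
  I^A i × I^A I^A: posterior weight 4/15.
  I^A i × I^A i: posterior weight 1/5.
Sum the posterior weight over pairs where Jonas is I^A i: 7/15.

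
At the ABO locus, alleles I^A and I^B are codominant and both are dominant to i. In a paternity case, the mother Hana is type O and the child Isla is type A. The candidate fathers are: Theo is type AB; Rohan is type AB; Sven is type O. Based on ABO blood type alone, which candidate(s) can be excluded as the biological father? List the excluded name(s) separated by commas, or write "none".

Sven

A candidate is excluded only if no genotype consistent with his phenotype could produce a type A child with a type O mother.
Sven (type O): no genotype consistent with that phenotype can produce a type-A child with a type-O mother.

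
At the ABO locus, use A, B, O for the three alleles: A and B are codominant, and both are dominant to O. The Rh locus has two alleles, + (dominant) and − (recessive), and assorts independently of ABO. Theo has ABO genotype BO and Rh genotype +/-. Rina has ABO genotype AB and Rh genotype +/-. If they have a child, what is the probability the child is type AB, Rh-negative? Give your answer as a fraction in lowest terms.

ABO cross BO × AB → offspring phenotypes: 1/4 A, 1/2 B, 1/4 AB.
Rh cross +/- × +/- → 3/4 Rh+, 1/4 Rh-.
Independent loci: P(type AB, Rh-negative) = 1/4 × 1/4 = 1/16.

1/16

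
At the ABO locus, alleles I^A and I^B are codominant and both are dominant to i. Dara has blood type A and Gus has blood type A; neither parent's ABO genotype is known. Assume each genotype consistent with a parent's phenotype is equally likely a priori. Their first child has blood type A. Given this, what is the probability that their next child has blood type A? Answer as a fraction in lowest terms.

19/20

Possible genotypes: Dara ∈ {I^A I^A, I^A i}; Gus ∈ {I^A I^A, I^A i}.
Weight each parental genotype pair by prior × P(type-A child):
  I^A I^A × I^A I^A: posterior weight 4/15; P(next child type A) = 1.
  I^A I^A × I^A i: posterior weight 4/15; P(next child type A) = 1.
  I^A i × I^A I^A: posterior weight 4/15; P(next child type A) = 1.
  I^A i × I^A i: posterior weight 1/5; P(next child type A) = 3/4.
Weighted sum = 19/20.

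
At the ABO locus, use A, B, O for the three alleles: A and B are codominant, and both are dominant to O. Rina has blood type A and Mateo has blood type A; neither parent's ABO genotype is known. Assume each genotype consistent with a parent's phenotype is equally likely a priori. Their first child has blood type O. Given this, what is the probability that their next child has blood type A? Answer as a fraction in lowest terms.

Possible genotypes: Rina ∈ {AA, AO}; Mateo ∈ {AA, AO}.
Weight each parental genotype pair by prior × P(type-O child):
  AO × AO: posterior weight 1; P(next child type A) = 3/4.
Weighted sum = 3/4.

3/4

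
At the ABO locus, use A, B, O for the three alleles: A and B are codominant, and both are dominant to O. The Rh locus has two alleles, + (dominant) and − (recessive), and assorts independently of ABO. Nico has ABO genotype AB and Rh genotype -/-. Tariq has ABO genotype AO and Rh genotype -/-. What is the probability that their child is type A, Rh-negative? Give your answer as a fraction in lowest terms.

1/2

ABO cross AB × AO → offspring phenotypes: 1/2 A, 1/4 B, 1/4 AB.
Rh cross -/- × -/- → 1 Rh-.
Independent loci: P(type A, Rh-negative) = 1/2 × 1 = 1/2.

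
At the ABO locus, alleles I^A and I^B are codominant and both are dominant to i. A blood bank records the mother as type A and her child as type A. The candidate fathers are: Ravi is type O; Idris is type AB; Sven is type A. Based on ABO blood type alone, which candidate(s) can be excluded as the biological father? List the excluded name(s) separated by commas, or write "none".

none

A candidate is excluded only if no genotype consistent with his phenotype could produce a type A child with a type A mother.
Every candidate has at least one consistent genotype combination, so none can be excluded.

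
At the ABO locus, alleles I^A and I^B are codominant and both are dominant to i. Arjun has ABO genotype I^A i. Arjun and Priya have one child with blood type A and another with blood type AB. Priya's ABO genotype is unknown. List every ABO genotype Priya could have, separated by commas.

I^A I^B, I^B i

For each candidate genotype of Priya, check whether crossing it with I^A i can produce every observed child phenotype.
  I^A I^A → possible child types {A} ✗
  I^A I^B → possible child types {A, B, AB} ✓
  I^A i → possible child types {O, A} ✗
  I^B I^B → possible child types {B, AB} ✗
  I^B i → possible child types {O, A, B, AB} ✓
  i i → possible child types {O, A} ✗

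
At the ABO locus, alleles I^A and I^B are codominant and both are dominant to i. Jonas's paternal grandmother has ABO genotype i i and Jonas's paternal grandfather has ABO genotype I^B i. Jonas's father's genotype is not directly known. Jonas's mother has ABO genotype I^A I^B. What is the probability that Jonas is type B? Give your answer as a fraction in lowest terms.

1/2

Jonas's father's ABO genotype from i i × I^B i: 1/2 I^B i, 1/2 i i.
Crossing each possibility with the mother I^A I^B and summing P(type B): 1/2·1/2 + 1/2·1/2 = 1/2.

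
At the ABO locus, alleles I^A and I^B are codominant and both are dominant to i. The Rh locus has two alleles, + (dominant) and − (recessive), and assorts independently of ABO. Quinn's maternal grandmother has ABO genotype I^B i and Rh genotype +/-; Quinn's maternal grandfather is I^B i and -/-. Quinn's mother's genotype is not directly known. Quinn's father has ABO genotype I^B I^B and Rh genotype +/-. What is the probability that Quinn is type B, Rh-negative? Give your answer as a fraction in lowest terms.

Quinn's mother's ABO genotype from I^B i × I^B i: 1/4 I^B I^B, 1/2 I^B i, 1/4 i i.
Crossing each possibility with the father I^B I^B and summing P(type B): 1/4·1 + 1/2·1 + 1/4·1 = 1.
Similarly for Rh via the mother's Rh distribution: P(Rh-) = 3/8.
Independent loci: 1 × 3/8 = 3/8.

3/8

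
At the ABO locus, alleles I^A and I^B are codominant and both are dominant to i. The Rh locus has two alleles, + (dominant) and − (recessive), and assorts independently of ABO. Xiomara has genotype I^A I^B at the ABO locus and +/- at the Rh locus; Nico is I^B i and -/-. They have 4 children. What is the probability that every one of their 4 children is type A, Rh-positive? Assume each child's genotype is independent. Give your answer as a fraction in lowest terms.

1/4096

ABO cross I^A I^B × I^B i → 1/4 A, 1/2 B, 1/4 AB.
Rh cross +/- × -/- → 1/2 Rh+, 1/2 Rh-; so P(type A, Rh-positive) = 1/4 × 1/2 = 1/8 per child.
All 4 independent: (1/8)^4 = 1/4096.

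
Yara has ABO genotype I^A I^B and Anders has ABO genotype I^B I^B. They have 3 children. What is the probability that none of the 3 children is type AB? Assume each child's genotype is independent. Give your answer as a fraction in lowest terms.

ABO cross I^A I^B × I^B I^B → 1/2 B, 1/2 AB.
So P(type AB) = 1/2 per child.
P(not type AB) = 1/2 for one child; (1/2)^3 = 1/8.

1/8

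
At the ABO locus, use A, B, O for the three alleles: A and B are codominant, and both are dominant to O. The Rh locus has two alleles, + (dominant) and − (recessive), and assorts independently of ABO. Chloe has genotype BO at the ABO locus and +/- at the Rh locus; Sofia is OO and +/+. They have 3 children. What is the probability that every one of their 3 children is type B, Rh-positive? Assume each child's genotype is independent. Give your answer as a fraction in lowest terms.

ABO cross BO × OO → 1/2 O, 1/2 B.
Rh cross +/- × +/+ → 1 Rh+; so P(type B, Rh-positive) = 1/2 × 1 = 1/2 per child.
All 3 independent: (1/2)^3 = 1/8.

1/8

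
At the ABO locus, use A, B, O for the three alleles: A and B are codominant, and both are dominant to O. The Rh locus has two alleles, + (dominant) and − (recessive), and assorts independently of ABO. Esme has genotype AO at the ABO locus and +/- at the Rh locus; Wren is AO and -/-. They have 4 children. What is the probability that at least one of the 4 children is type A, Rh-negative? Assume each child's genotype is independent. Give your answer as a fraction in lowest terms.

ABO cross AO × AO → 1/4 O, 3/4 A.
Rh cross +/- × -/- → 1/2 Rh+, 1/2 Rh-; so P(type A, Rh-negative) = 3/4 × 1/2 = 3/8 per child.
P(none) = (5/8)^4 = 625/4096; P(at least one) = 1 − 625/4096 = 3471/4096.

3471/4096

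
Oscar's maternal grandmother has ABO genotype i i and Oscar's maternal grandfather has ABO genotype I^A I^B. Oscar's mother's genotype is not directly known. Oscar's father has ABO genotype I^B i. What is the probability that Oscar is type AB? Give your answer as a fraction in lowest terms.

1/8

Oscar's mother's ABO genotype from i i × I^A I^B: 1/2 I^A i, 1/2 I^B i.
Crossing each possibility with the father I^B i and summing P(type AB): 1/2·1/4 + 1/2·0 = 1/8.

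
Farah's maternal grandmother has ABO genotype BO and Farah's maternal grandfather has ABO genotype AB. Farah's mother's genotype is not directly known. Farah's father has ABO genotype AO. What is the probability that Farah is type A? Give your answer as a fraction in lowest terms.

Farah's mother's ABO genotype from BO × AB: 1/4 AB, 1/4 AO, 1/4 BB, 1/4 BO.
Crossing each possibility with the father AO and summing P(type A): 1/4·1/2 + 1/4·3/4 + 1/4·0 + 1/4·1/4 = 3/8.

3/8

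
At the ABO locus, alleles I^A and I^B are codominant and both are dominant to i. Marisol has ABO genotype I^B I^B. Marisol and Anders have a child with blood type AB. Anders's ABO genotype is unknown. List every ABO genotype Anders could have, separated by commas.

I^A I^A, I^A I^B, I^A i

For each candidate genotype of Anders, check whether crossing it with I^B I^B can produce every observed child phenotype.
  I^A I^A → possible child types {AB} ✓
  I^A I^B → possible child types {B, AB} ✓
  I^A i → possible child types {B, AB} ✓
  I^B I^B → possible child types {B} ✗
  I^B i → possible child types {B} ✗
  i i → possible child types {B} ✗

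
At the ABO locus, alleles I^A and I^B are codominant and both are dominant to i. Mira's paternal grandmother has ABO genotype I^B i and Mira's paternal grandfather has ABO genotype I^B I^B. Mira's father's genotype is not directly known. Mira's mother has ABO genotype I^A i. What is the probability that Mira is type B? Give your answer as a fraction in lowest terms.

3/8

Mira's father's ABO genotype from I^B i × I^B I^B: 1/2 I^B I^B, 1/2 I^B i.
Crossing each possibility with the mother I^A i and summing P(type B): 1/2·1/2 + 1/2·1/4 = 3/8.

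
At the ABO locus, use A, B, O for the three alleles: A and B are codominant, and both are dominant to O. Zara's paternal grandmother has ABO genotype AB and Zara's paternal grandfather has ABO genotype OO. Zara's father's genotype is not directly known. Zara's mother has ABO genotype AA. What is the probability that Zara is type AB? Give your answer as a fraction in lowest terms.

Zara's father's ABO genotype from AB × OO: 1/2 AO, 1/2 BO.
Crossing each possibility with the mother AA and summing P(type AB): 1/2·0 + 1/2·1/2 = 1/4.

1/4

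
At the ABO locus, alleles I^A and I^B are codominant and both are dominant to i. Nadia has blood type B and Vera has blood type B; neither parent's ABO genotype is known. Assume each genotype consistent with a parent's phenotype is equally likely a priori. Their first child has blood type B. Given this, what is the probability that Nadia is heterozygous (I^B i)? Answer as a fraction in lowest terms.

7/15

Possible genotypes: Nadia ∈ {I^B I^B, I^B i}; Vera ∈ {I^B I^B, I^B i}.
Weight each parental genotype pair by prior × P(type-B child):
  I^B I^B × I^B I^B: posterior weight 4/15.
  I^B I^B × I^B i: posterior weight 4/15.
  I^B i × I^B I^B: posterior weight 4/15.
  I^B i × I^B i: posterior weight 1/5.
Sum the posterior weight over pairs where Nadia is I^B i: 7/15.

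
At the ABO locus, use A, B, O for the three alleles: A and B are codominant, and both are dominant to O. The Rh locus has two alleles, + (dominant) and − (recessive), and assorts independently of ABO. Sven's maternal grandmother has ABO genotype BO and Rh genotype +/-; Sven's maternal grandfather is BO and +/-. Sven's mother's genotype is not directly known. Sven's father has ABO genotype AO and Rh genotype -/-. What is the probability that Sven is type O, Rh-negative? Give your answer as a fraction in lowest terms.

1/8

Sven's mother's ABO genotype from BO × BO: 1/4 BB, 1/2 BO, 1/4 OO.
Crossing each possibility with the father AO and summing P(type O): 1/4·0 + 1/2·1/4 + 1/4·1/2 = 1/4.
Similarly for Rh via the mother's Rh distribution: P(Rh-) = 1/2.
Independent loci: 1/4 × 1/2 = 1/8.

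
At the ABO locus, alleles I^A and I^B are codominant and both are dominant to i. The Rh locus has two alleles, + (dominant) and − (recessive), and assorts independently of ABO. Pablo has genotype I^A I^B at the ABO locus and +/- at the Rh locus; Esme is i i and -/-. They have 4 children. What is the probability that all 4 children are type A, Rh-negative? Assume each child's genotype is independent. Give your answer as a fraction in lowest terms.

1/256

ABO cross I^A I^B × i i → 1/2 A, 1/2 B.
Rh cross +/- × -/- → 1/2 Rh+, 1/2 Rh-; so P(type A, Rh-negative) = 1/2 × 1/2 = 1/4 per child.
All 4 independent: (1/4)^4 = 1/256.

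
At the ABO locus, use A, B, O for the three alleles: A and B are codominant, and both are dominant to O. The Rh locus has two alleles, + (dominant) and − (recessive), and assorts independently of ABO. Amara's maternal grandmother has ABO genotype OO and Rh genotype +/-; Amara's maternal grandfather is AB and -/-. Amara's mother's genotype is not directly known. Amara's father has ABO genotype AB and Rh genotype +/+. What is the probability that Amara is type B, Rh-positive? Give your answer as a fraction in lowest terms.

3/8

Amara's mother's ABO genotype from OO × AB: 1/2 AO, 1/2 BO.
Crossing each possibility with the father AB and summing P(type B): 1/2·1/4 + 1/2·1/2 = 3/8.
Similarly for Rh via the mother's Rh distribution: P(Rh+) = 1.
Independent loci: 3/8 × 1 = 3/8.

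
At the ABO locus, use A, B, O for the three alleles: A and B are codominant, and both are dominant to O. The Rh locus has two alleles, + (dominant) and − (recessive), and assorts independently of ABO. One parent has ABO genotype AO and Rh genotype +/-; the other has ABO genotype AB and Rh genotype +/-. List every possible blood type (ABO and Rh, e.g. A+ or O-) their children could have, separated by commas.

A+, A-, B+, B-, AB+, AB-

Gametes from AO × AB give offspring ABO genotypes AA, AB, AO, BO, i.e. phenotypes A, B, AB.
Rh cross +/- × +/- → phenotypes Rh+, Rh-.
Combining independently: A+, A-, B+, B-, AB+, AB-.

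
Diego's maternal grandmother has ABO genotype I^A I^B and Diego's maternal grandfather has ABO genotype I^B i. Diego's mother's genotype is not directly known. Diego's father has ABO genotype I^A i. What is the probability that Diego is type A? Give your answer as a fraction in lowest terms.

3/8

Diego's mother's ABO genotype from I^A I^B × I^B i: 1/4 I^A I^B, 1/4 I^A i, 1/4 I^B I^B, 1/4 I^B i.
Crossing each possibility with the father I^A i and summing P(type A): 1/4·1/2 + 1/4·3/4 + 1/4·0 + 1/4·1/4 = 3/8.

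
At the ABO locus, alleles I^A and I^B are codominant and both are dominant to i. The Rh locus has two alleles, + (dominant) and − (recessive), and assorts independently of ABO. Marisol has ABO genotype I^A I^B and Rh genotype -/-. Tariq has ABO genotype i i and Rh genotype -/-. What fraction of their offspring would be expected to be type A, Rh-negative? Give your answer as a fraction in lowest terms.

1/2

ABO cross I^A I^B × i i → offspring phenotypes: 1/2 A, 1/2 B.
Rh cross -/- × -/- → 1 Rh-.
Independent loci: P(type A, Rh-negative) = 1/2 × 1 = 1/2.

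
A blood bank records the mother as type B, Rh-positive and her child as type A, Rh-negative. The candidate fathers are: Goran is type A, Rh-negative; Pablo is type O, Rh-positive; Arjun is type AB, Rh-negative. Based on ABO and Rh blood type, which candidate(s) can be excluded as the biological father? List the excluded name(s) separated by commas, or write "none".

Pablo

A candidate is excluded only if no genotype consistent with his phenotype could produce a type A, Rh-negative child with a type B, Rh-positive mother.
Pablo (type O, Rh+): no genotype consistent with that phenotype can produce a type-A Rh- child with a type-B mother.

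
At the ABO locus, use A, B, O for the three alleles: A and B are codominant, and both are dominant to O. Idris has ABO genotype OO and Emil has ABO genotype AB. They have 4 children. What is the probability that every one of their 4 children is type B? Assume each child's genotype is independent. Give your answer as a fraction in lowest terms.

1/16

ABO cross OO × AB → 1/2 A, 1/2 B.
So P(type B) = 1/2 per child.
All 4 independent: (1/2)^4 = 1/16.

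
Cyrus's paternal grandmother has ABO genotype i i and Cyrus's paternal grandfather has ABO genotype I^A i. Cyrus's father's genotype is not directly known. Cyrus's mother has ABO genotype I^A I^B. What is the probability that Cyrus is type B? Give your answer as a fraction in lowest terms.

3/8

Cyrus's father's ABO genotype from i i × I^A i: 1/2 I^A i, 1/2 i i.
Crossing each possibility with the mother I^A I^B and summing P(type B): 1/2·1/4 + 1/2·1/2 = 3/8.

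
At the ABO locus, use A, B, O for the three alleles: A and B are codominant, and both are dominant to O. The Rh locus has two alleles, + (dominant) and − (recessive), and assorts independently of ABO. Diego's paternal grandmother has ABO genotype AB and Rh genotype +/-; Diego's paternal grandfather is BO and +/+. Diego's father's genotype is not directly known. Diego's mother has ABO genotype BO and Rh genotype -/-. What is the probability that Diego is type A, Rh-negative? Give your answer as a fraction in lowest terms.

Diego's father's ABO genotype from AB × BO: 1/4 AB, 1/4 AO, 1/4 BB, 1/4 BO.
Crossing each possibility with the mother BO and summing P(type A): 1/4·1/4 + 1/4·1/4 + 1/4·0 + 1/4·0 = 1/8.
Similarly for Rh via the father's Rh distribution: P(Rh-) = 1/4.
Independent loci: 1/8 × 1/4 = 1/32.

1/32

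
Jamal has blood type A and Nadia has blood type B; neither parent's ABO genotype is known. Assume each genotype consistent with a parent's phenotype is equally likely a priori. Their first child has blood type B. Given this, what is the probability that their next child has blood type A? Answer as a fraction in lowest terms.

Possible genotypes: Jamal ∈ {AA, AO}; Nadia ∈ {BB, BO}.
Weight each parental genotype pair by prior × P(type-B child):
  AO × BB: posterior weight 2/3; P(next child type A) = 0.
  AO × BO: posterior weight 1/3; P(next child type A) = 1/4.
Weighted sum = 1/12.

1/12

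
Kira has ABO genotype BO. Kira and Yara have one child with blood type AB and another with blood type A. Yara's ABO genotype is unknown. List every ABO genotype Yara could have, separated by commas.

For each candidate genotype of Yara, check whether crossing it with BO can produce every observed child phenotype.
  AA → possible child types {A, AB} ✓
  AB → possible child types {A, B, AB} ✓
  AO → possible child types {O, A, B, AB} ✓
  BB → possible child types {B} ✗
  BO → possible child types {O, B} ✗
  OO → possible child types {O, B} ✗

AA, AB, AO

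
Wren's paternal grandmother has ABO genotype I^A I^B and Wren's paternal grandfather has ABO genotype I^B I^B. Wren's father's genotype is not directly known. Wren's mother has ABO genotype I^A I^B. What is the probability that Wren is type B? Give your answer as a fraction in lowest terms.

3/8

Wren's father's ABO genotype from I^A I^B × I^B I^B: 1/2 I^A I^B, 1/2 I^B I^B.
Crossing each possibility with the mother I^A I^B and summing P(type B): 1/2·1/4 + 1/2·1/2 = 3/8.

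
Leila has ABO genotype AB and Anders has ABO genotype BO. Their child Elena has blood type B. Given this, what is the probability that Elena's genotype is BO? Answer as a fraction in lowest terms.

Cross AB × BO → 1/4 AB, 1/4 AO, 1/4 BB, 1/4 BO.
Type-B genotypes among offspring: BB (1/4), BO (1/4); total 1/2.
P(BO | type B) = (1/4) / (1/2) = 1/2.

1/2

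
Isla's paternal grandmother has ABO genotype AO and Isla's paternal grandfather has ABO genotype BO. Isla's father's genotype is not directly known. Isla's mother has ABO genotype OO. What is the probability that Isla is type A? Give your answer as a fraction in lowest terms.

Isla's father's ABO genotype from AO × BO: 1/4 AB, 1/4 AO, 1/4 BO, 1/4 OO.
Crossing each possibility with the mother OO and summing P(type A): 1/4·1/2 + 1/4·1/2 + 1/4·0 + 1/4·0 = 1/4.

1/4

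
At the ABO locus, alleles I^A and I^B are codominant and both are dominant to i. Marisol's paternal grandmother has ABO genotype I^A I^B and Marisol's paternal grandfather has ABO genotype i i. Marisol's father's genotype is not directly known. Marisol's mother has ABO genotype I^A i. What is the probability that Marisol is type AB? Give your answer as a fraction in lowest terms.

Marisol's father's ABO genotype from I^A I^B × i i: 1/2 I^A i, 1/2 I^B i.
Crossing each possibility with the mother I^A i and summing P(type AB): 1/2·0 + 1/2·1/4 = 1/8.

1/8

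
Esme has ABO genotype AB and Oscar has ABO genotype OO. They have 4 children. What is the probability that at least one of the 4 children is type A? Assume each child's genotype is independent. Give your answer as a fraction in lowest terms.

15/16

ABO cross AB × OO → 1/2 A, 1/2 B.
So P(type A) = 1/2 per child.
P(none) = (1/2)^4 = 1/16; P(at least one) = 1 − 1/16 = 15/16.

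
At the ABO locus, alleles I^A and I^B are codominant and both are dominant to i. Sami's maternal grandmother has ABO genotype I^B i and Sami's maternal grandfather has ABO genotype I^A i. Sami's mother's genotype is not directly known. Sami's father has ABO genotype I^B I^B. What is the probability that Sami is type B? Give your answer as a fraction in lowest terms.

3/4

Sami's mother's ABO genotype from I^B i × I^A i: 1/4 I^A I^B, 1/4 I^A i, 1/4 I^B i, 1/4 i i.
Crossing each possibility with the father I^B I^B and summing P(type B): 1/4·1/2 + 1/4·1/2 + 1/4·1 + 1/4·1 = 3/4.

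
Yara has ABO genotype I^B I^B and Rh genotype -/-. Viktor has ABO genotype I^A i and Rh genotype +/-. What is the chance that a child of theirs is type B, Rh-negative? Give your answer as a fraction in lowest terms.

ABO cross I^B I^B × I^A i → offspring phenotypes: 1/2 B, 1/2 AB.
Rh cross -/- × +/- → 1/2 Rh+, 1/2 Rh-.
Independent loci: P(type B, Rh-negative) = 1/2 × 1/2 = 1/4.

1/4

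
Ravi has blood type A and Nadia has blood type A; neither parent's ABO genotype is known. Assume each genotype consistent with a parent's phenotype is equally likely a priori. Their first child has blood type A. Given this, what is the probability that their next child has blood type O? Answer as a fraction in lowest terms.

Possible genotypes: Ravi ∈ {AA, AO}; Nadia ∈ {AA, AO}.
Weight each parental genotype pair by prior × P(type-A child):
  AA × AA: posterior weight 4/15; P(next child type O) = 0.
  AA × AO: posterior weight 4/15; P(next child type O) = 0.
  AO × AA: posterior weight 4/15; P(next child type O) = 0.
  AO × AO: posterior weight 1/5; P(next child type O) = 1/4.
Weighted sum = 1/20.

1/20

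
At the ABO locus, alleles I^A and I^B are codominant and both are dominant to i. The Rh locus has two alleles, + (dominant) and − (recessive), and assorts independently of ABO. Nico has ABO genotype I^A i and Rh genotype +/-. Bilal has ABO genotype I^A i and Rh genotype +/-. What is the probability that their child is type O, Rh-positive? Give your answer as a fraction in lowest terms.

ABO cross I^A i × I^A i → offspring phenotypes: 1/4 O, 3/4 A.
Rh cross +/- × +/- → 3/4 Rh+, 1/4 Rh-.
Independent loci: P(type O, Rh-positive) = 1/4 × 3/4 = 3/16.

3/16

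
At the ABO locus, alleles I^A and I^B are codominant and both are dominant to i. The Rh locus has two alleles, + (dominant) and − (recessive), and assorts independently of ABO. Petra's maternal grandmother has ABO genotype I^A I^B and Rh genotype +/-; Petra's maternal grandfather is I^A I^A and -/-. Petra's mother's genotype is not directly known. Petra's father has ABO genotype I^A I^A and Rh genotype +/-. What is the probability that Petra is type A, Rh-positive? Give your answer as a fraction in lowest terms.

15/32

Petra's mother's ABO genotype from I^A I^B × I^A I^A: 1/2 I^A I^A, 1/2 I^A I^B.
Crossing each possibility with the father I^A I^A and summing P(type A): 1/2·1 + 1/2·1/2 = 3/4.
Similarly for Rh via the mother's Rh distribution: P(Rh+) = 5/8.
Independent loci: 3/4 × 5/8 = 15/32.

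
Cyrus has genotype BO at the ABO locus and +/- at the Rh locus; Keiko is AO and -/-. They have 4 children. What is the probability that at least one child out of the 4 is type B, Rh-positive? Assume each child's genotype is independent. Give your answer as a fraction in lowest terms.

1695/4096

ABO cross BO × AO → 1/4 O, 1/4 A, 1/4 B, 1/4 AB.
Rh cross +/- × -/- → 1/2 Rh+, 1/2 Rh-; so P(type B, Rh-positive) = 1/4 × 1/2 = 1/8 per child.
P(none) = (7/8)^4 = 2401/4096; P(at least one) = 1 − 2401/4096 = 1695/4096.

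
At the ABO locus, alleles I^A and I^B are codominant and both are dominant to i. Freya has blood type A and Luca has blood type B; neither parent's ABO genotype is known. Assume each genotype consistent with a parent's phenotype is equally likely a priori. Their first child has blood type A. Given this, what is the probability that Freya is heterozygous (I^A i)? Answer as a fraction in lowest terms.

1/3

Possible genotypes: Freya ∈ {I^A I^A, I^A i}; Luca ∈ {I^B I^B, I^B i}.
Weight each parental genotype pair by prior × P(type-A child):
  I^A I^A × I^B i: posterior weight 2/3.
  I^A i × I^B i: posterior weight 1/3.
Sum the posterior weight over pairs where Freya is I^A i: 1/3.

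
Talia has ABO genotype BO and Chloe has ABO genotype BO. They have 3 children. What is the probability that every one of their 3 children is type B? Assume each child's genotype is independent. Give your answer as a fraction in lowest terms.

27/64

ABO cross BO × BO → 1/4 O, 3/4 B.
So P(type B) = 3/4 per child.
All 3 independent: (3/4)^3 = 27/64.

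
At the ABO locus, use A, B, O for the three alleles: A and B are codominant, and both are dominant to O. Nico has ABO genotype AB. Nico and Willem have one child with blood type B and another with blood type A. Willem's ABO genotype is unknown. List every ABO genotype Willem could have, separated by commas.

For each candidate genotype of Willem, check whether crossing it with AB can produce every observed child phenotype.
  AA → possible child types {A, AB} ✗
  AB → possible child types {A, B, AB} ✓
  AO → possible child types {A, B, AB} ✓
  BB → possible child types {B, AB} ✗
  BO → possible child types {A, B, AB} ✓
  OO → possible child types {A, B} ✓

AB, AO, BO, OO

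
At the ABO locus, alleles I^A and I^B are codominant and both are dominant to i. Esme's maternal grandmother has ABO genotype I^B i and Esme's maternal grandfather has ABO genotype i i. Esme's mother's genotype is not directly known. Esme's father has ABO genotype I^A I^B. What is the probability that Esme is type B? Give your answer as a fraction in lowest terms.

Esme's mother's ABO genotype from I^B i × i i: 1/2 I^B i, 1/2 i i.
Crossing each possibility with the father I^A I^B and summing P(type B): 1/2·1/2 + 1/2·1/2 = 1/2.

1/2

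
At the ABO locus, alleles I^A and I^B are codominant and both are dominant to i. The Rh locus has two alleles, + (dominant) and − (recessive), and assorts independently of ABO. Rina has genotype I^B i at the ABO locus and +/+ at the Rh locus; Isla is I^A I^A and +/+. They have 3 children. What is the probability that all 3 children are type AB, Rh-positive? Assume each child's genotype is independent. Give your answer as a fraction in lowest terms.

ABO cross I^B i × I^A I^A → 1/2 A, 1/2 AB.
Rh cross +/+ × +/+ → 1 Rh+; so P(type AB, Rh-positive) = 1/2 × 1 = 1/2 per child.
All 3 independent: (1/2)^3 = 1/8.

1/8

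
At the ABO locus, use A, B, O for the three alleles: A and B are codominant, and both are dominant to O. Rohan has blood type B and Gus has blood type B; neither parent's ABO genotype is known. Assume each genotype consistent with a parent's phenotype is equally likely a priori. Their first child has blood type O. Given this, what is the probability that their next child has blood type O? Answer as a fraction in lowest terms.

Possible genotypes: Rohan ∈ {BB, BO}; Gus ∈ {BB, BO}.
Weight each parental genotype pair by prior × P(type-O child):
  BO × BO: posterior weight 1; P(next child type O) = 1/4.
Weighted sum = 1/4.

1/4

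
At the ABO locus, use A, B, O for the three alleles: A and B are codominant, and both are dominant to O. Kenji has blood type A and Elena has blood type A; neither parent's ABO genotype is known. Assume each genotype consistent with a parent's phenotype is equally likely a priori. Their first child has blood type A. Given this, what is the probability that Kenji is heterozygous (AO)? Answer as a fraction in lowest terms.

Possible genotypes: Kenji ∈ {AA, AO}; Elena ∈ {AA, AO}.
Weight each parental genotype pair by prior × P(type-A child):
  AA × AA: posterior weight 4/15.
  AA × AO: posterior weight 4/15.
  AO × AA: posterior weight 4/15.
  AO × AO: posterior weight 1/5.
Sum the posterior weight over pairs where Kenji is AO: 7/15.

7/15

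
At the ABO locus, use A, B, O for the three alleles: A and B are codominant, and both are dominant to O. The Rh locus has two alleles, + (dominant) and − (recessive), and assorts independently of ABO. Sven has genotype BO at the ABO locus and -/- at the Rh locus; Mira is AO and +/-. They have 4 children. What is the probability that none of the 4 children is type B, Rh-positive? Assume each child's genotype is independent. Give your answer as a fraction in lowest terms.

ABO cross BO × AO → 1/4 O, 1/4 A, 1/4 B, 1/4 AB.
Rh cross -/- × +/- → 1/2 Rh+, 1/2 Rh-; so P(type B, Rh-positive) = 1/4 × 1/2 = 1/8 per child.
P(not type B, Rh-positive) = 7/8 for one child; (7/8)^4 = 2401/4096.

2401/4096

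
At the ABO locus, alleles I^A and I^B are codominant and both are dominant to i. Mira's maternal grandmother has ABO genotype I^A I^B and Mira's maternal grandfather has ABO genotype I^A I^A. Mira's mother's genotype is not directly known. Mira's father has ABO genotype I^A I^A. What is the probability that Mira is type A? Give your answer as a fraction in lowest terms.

Mira's mother's ABO genotype from I^A I^B × I^A I^A: 1/2 I^A I^A, 1/2 I^A I^B.
Crossing each possibility with the father I^A I^A and summing P(type A): 1/2·1 + 1/2·1/2 = 3/4.

3/4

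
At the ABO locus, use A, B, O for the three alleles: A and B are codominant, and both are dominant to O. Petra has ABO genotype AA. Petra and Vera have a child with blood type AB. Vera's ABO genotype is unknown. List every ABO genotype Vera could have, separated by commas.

AB, BB, BO

For each candidate genotype of Vera, check whether crossing it with AA can produce every observed child phenotype.
  AA → possible child types {A} ✗
  AB → possible child types {A, AB} ✓
  AO → possible child types {A} ✗
  BB → possible child types {AB} ✓
  BO → possible child types {A, AB} ✓
  OO → possible child types {A} ✗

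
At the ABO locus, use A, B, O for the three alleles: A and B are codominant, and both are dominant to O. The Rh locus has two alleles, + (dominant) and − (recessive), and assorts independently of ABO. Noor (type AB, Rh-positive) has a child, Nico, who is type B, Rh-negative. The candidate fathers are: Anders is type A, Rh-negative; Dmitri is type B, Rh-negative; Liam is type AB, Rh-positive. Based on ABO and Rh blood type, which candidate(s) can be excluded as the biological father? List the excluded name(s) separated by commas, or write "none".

A candidate is excluded only if no genotype consistent with his phenotype could produce a type B, Rh-negative child with a type AB, Rh-positive mother.
Every candidate has at least one consistent genotype combination, so none can be excluded.

none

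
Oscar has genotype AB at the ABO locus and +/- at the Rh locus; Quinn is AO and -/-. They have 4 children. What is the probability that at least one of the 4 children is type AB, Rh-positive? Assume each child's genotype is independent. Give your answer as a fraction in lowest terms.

ABO cross AB × AO → 1/2 A, 1/4 B, 1/4 AB.
Rh cross +/- × -/- → 1/2 Rh+, 1/2 Rh-; so P(type AB, Rh-positive) = 1/4 × 1/2 = 1/8 per child.
P(none) = (7/8)^4 = 2401/4096; P(at least one) = 1 − 2401/4096 = 1695/4096.

1695/4096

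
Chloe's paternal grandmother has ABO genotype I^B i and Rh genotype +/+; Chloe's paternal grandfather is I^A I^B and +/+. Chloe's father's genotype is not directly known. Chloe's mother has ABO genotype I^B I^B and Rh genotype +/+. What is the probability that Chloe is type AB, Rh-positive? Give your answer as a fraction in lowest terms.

1/4

Chloe's father's ABO genotype from I^B i × I^A I^B: 1/4 I^A I^B, 1/4 I^A i, 1/4 I^B I^B, 1/4 I^B i.
Crossing each possibility with the mother I^B I^B and summing P(type AB): 1/4·1/2 + 1/4·1/2 + 1/4·0 + 1/4·0 = 1/4.
Similarly for Rh via the father's Rh distribution: P(Rh+) = 1.
Independent loci: 1/4 × 1 = 1/4.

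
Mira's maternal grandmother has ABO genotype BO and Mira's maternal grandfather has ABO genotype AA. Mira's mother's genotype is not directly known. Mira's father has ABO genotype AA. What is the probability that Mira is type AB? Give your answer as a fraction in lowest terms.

Mira's mother's ABO genotype from BO × AA: 1/2 AB, 1/2 AO.
Crossing each possibility with the father AA and summing P(type AB): 1/2·1/2 + 1/2·0 = 1/4.

1/4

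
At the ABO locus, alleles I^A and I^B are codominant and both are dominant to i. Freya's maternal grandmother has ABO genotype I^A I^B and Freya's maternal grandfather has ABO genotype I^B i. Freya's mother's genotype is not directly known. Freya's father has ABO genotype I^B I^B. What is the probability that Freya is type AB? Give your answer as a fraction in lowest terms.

1/4

Freya's mother's ABO genotype from I^A I^B × I^B i: 1/4 I^A I^B, 1/4 I^A i, 1/4 I^B I^B, 1/4 I^B i.
Crossing each possibility with the father I^B I^B and summing P(type AB): 1/4·1/2 + 1/4·1/2 + 1/4·0 + 1/4·0 = 1/4.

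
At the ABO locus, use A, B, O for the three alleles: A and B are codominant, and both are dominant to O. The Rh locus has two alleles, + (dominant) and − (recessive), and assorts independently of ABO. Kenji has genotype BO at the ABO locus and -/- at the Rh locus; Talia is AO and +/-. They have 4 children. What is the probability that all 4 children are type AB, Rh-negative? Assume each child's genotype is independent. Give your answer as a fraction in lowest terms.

1/4096

ABO cross BO × AO → 1/4 O, 1/4 A, 1/4 B, 1/4 AB.
Rh cross -/- × +/- → 1/2 Rh+, 1/2 Rh-; so P(type AB, Rh-negative) = 1/4 × 1/2 = 1/8 per child.
All 4 independent: (1/8)^4 = 1/4096.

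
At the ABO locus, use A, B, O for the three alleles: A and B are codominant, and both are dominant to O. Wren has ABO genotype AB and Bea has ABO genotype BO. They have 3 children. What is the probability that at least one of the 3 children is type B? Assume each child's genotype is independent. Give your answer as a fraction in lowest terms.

7/8

ABO cross AB × BO → 1/4 A, 1/2 B, 1/4 AB.
So P(type B) = 1/2 per child.
P(none) = (1/2)^3 = 1/8; P(at least one) = 1 − 1/8 = 7/8.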